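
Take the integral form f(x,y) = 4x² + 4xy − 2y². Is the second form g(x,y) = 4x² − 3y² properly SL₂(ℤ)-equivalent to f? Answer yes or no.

D₁ = 48, D₂ = 48
river cycle of f (length 2): (-2, 4, 4), (4, 4, -2)
river cycle of g (length 2): (-3, 6, 1), (1, 6, -3)
cycles differ ⇒ inequivalent

no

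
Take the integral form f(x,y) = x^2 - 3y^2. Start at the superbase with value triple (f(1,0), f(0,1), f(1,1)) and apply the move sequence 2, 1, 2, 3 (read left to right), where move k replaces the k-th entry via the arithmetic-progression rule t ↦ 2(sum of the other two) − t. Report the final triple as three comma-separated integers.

start (1,-3,-2) = (f(1,0),f(0,1),f(1,1))
replace slot 2: 2·(1+(-2)) − (-3) = 1 → (1,1,-2)
replace slot 1: 2·(1+(-2)) − 1 = -3 → (-3,1,-2)
replace slot 2: 2·((-3)+(-2)) − 1 = -11 → (-3,-11,-2)
replace slot 3: 2·((-3)+(-11)) − (-2) = -26 → (-3,-11,-26)

-3,-11,-26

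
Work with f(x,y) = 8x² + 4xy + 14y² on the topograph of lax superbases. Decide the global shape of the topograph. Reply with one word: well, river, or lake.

D = b²−4ac = 4² − 4·8·14 = -432
D < 0 ⇒ definite ⇒ every region one sign ⇒ single well

well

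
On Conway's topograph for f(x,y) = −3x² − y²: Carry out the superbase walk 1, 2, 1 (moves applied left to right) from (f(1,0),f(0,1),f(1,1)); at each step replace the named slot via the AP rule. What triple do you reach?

start (-3,-1,-4) = (f(1,0),f(0,1),f(1,1))
replace slot 1: 2·((-1)+(-4)) − (-3) = -7 → (-7,-1,-4)
replace slot 2: 2·((-7)+(-4)) − (-1) = -21 → (-7,-21,-4)
replace slot 1: 2·((-21)+(-4)) − (-7) = -43 → (-43,-21,-4)

-43,-21,-4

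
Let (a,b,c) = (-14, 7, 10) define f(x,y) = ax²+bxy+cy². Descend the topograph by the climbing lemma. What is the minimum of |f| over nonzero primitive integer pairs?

river: ρ → (10,13,-11)
river: ρ → (-11,9,12)
river: ρ → (12,15,-8)
river: ρ → (-8,17,10)
river: ρ → (10,23,-2)
river: ρ → (-2,21,21)
river: ρ → (21,21,-2)
river: ρ → (-2,23,10)
river: ρ → (10,17,-8)
river: ρ → (-8,15,12)
river: ρ → (12,9,-11)
river: ρ → (-11,13,10)
river: ρ → (10,7,-14)
river: ρ → (-14,21,3)
river: ρ → (3,21,-14)
river: ρ → (-14,7,10)
closes: descent 0, river 16
min |a| on river = 2

2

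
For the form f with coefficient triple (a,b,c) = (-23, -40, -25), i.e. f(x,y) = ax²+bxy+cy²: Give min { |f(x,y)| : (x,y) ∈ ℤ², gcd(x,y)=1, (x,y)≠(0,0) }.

translate: b→-6 (≡40 mod 46), so (23,40,25)→(23,-6,8)
flip: (23,-6,8)→(8,6,23)
reduced (well bottom): (8,6,23) with a≤c, −a<b≤a
well minimum |f| = |-8| = 8 (negative-definite)

8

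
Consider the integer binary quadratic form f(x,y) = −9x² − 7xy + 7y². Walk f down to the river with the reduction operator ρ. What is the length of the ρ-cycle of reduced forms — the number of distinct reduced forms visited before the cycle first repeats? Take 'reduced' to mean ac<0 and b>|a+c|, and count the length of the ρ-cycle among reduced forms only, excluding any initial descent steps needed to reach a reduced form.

D = 301, ⌊√D⌋ = 17
descent: ρ → (7,7,-9)  [lands on river]
river: ρ → (-9,11,5)
river: ρ → (5,9,-11)
river: ρ → (-11,13,3)
river: ρ → (3,17,-1)
river: ρ → (-1,17,3)
river: ρ → (3,13,-11)
river: ρ → (-11,9,5)
river: ρ → (5,11,-9)
river: ρ → (-9,7,7)
ρ-cycle length = 10 (tail of 1 descent step not counted)

10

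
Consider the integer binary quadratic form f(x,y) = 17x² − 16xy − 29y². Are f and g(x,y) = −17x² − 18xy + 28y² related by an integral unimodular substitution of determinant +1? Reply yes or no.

D₁ = 2228, D₂ = 2228
river cycle of f (length 10): (-29, 16, 17), (17, 18, -28), (-28, 38, 7), (7, 46, -4), (-4, 42, 29), (29, 16, -17), (-17, 18, 28), (28, 38, -7), (-7, 46, 4), (4, 42, -29)
river cycle of g (length 10): (28, 18, -17), (-17, 16, 29), (29, 42, -4), (-4, 46, 7), (7, 38, -28), (-28, 18, 17), (17, 16, -29), (-29, 42, 4), (4, 46, -7), (-7, 38, 28)
cycles differ ⇒ inequivalent

no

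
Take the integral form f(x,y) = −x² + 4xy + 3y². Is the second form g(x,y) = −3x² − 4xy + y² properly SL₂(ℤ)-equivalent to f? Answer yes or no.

D₁ = 28, D₂ = 28
river cycle of f (length 4): (3, 2, -2), (-2, 2, 3), (3, 4, -1), (-1, 4, 3)
river cycle of g (length 4): (1, 4, -3), (-3, 2, 2), (2, 2, -3), (-3, 4, 1)
cycles differ ⇒ inequivalent

no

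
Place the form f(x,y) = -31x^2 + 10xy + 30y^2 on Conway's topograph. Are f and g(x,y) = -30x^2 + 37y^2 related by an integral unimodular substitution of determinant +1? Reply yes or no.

D₁ = 3820, D₂ = 4440
discriminants differ ⇒ not SL₂(ℤ)-equivalent

no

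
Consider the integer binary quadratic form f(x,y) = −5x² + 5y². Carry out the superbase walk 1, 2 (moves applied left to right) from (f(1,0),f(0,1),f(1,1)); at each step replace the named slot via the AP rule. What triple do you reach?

start (-5,5,0) = (f(1,0),f(0,1),f(1,1))
replace slot 1: 2·(5+0) − (-5) = 15 → (15,5,0)
replace slot 2: 2·(15+0) − 5 = 25 → (15,25,0)

15,25,0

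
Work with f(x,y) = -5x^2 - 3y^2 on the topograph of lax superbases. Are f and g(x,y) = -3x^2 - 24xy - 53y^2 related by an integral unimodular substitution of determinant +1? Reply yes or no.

D₁ = -60, D₂ = -60
f is negative-definite; reduce −f:
−f: flip: (5,0,3)→(3,0,5)
−f: reduced (well bottom): (3,0,5) with a≤c, −a<b≤a
flip sign back: reduced form of f is (-3,0,-5)
g is negative-definite; reduce −g:
−g: translate: b→0 (≡24 mod 6), so (3,24,53)→(3,0,5)
−g: reduced (well bottom): (3,0,5) with a≤c, −a<b≤a
flip sign back: reduced form of g is (-3,0,-5)
reduced forms (-3, 0, -5) vs (-3, 0, -5) ⇒ equivalent

yes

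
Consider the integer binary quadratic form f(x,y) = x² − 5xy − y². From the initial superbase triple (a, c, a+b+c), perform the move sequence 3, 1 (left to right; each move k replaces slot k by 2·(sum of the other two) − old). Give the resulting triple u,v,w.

start (1,-1,-5) = (f(1,0),f(0,1),f(1,1))
replace slot 3: 2·(1+(-1)) − (-5) = 5 → (1,-1,5)
replace slot 1: 2·((-1)+5) − 1 = 7 → (7,-1,5)

7,-1,5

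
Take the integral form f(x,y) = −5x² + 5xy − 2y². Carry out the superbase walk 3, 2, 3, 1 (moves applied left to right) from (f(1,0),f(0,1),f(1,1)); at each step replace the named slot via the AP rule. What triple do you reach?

start (-5,-2,-2) = (f(1,0),f(0,1),f(1,1))
replace slot 3: 2·((-5)+(-2)) − (-2) = -12 → (-5,-2,-12)
replace slot 2: 2·((-5)+(-12)) − (-2) = -32 → (-5,-32,-12)
replace slot 3: 2·((-5)+(-32)) − (-12) = -62 → (-5,-32,-62)
replace slot 1: 2·((-32)+(-62)) − (-5) = -183 → (-183,-32,-62)

-183,-32,-62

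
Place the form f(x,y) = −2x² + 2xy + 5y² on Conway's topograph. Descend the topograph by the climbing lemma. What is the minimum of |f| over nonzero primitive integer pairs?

descent: ρ → (5,-2,-2)
descent: ρ → (-2,6,1)  [lands on river]
river: ρ → (1,6,-2)
closes: descent 2, river 2
min |a| on river = 1

1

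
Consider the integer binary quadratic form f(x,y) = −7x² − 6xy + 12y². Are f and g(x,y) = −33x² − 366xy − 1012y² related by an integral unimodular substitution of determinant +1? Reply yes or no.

D₁ = 372, D₂ = 372
river cycle of f (length 10): (12, 6, -7), (-7, 8, 11), (11, 14, -4), (-4, 18, 3), (3, 18, -4), (-4, 14, 11), (11, 8, -7), (-7, 6, 12), (12, 18, -1), (-1, 18, 12)
river cycle of g (length 10): (-4, 18, 3), (3, 18, -4), (-4, 14, 11), (11, 8, -7), (-7, 6, 12), (12, 18, -1), (-1, 18, 12), (12, 6, -7), (-7, 8, 11), (11, 14, -4)
cycles coincide ⇒ equivalent

yes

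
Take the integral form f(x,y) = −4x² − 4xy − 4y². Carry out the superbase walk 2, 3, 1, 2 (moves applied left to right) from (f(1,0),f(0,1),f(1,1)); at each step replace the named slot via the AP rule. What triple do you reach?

start (-4,-4,-12) = (f(1,0),f(0,1),f(1,1))
replace slot 2: 2·((-4)+(-12)) − (-4) = -28 → (-4,-28,-12)
replace slot 3: 2·((-4)+(-28)) − (-12) = -52 → (-4,-28,-52)
replace slot 1: 2·((-28)+(-52)) − (-4) = -156 → (-156,-28,-52)
replace slot 2: 2·((-156)+(-52)) − (-28) = -388 → (-156,-388,-52)

-156,-388,-52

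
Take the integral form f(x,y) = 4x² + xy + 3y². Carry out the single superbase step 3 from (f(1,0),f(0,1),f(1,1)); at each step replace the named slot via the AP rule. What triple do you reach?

start (4,3,8) = (f(1,0),f(0,1),f(1,1))
replace slot 3: 2·(4+3) − 8 = 6 → (4,3,6)

4,3,6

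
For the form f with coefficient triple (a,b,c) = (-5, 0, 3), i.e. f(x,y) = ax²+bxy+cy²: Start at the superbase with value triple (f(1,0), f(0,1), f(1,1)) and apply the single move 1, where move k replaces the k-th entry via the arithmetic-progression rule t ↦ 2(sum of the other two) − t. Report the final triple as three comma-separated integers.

start (-5,3,-2) = (f(1,0),f(0,1),f(1,1))
replace slot 1: 2·(3+(-2)) − (-5) = 7 → (7,3,-2)

7,3,-2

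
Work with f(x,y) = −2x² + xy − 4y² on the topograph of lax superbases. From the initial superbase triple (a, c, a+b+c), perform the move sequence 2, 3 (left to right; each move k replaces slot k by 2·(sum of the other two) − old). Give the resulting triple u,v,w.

start (-2,-4,-5) = (f(1,0),f(0,1),f(1,1))
replace slot 2: 2·((-2)+(-5)) − (-4) = -10 → (-2,-10,-5)
replace slot 3: 2·((-2)+(-10)) − (-5) = -19 → (-2,-10,-19)

-2,-10,-19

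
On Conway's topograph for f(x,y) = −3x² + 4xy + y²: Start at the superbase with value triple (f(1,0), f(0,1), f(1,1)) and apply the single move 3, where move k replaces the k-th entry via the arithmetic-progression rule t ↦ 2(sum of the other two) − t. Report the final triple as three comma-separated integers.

start (-3,1,2) = (f(1,0),f(0,1),f(1,1))
replace slot 3: 2·((-3)+1) − 2 = -6 → (-3,1,-6)

-3,1,-6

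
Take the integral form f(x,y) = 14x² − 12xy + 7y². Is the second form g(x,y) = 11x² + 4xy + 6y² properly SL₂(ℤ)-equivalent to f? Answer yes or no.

D₁ = -248, D₂ = -248
f: flip: (14,-12,7)→(7,12,14)
f: translate: b→-2 (≡12 mod 14), so (7,12,14)→(7,-2,9)
f: reduced (well bottom): (7,-2,9) with a≤c, −a<b≤a
g: flip: (11,4,6)→(6,-4,11)
g: reduced (well bottom): (6,-4,11) with a≤c, −a<b≤a
reduced forms (7, -2, 9) vs (6, -4, 11) ⇒ inequivalent

no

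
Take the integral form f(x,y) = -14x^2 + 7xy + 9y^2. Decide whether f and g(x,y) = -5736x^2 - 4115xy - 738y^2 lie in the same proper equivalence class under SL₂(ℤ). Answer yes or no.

D₁ = 553, D₂ = 553
river cycle of f (length 26): (9, 11, -12), (-12, 13, 8), (8, 19, -6), (-6, 17, 11), (11, 5, -12), (-12, 19, 4), (4, 21, -7), (-7, 21, 4), (4, 19, -12), (-12, 5, 11), … (16 more)
river cycle of g (length 26): (2, 21, -14), (-14, 7, 9), (9, 11, -12), (-12, 13, 8), (8, 19, -6), (-6, 17, 11), (11, 5, -12), (-12, 19, 4), (4, 21, -7), (-7, 21, 4), … (16 more)
cycles coincide ⇒ equivalent

yes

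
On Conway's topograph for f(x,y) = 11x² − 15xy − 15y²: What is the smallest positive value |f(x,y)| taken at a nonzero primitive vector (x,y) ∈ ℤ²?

descent: ρ → (-15,15,11)  [lands on river]
river: ρ → (11,29,-1)
river: ρ → (-1,29,11)
river: ρ → (11,15,-15)
closes: descent 1, river 4
min |a| on river = 1

1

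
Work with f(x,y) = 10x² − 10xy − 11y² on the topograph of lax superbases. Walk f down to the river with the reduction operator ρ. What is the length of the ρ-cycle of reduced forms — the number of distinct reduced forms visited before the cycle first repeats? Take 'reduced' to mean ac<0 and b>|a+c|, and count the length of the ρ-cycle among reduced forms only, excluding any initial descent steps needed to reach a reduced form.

D = 540, ⌊√D⌋ = 23
descent: ρ → (-11,10,10)  [lands on river]
river: ρ → (10,10,-11)
river: ρ → (-11,12,9)
river: ρ → (9,6,-14)
river: ρ → (-14,22,1)
river: ρ → (1,22,-14)
river: ρ → (-14,6,9)
river: ρ → (9,12,-11)
ρ-cycle length = 8 (tail of 1 descent step not counted)

8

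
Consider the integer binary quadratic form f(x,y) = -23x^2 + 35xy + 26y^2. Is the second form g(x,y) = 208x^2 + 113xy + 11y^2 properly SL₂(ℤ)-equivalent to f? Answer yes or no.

D₁ = 3617, D₂ = 3617
river cycle of f (length 82): (26, 17, -32), (-32, 47, 11), (11, 41, -44), (-44, 47, 8), (8, 49, -38), (-38, 27, 19), (19, 49, -16), (-16, 47, 22), (22, 41, -22), (-22, 47, 16), … (72 more)
river cycle of g (length 82): (11, 41, -44), (-44, 47, 8), (8, 49, -38), (-38, 27, 19), (19, 49, -16), (-16, 47, 22), (22, 41, -22), (-22, 47, 16), (16, 49, -19), (-19, 27, 38), … (72 more)
cycles coincide ⇒ equivalent

yes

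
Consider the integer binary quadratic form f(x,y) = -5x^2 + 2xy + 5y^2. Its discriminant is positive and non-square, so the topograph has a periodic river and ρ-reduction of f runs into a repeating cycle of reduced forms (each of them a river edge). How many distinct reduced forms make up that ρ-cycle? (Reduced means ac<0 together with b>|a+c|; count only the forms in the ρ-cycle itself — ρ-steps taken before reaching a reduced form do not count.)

D = 104, ⌊√D⌋ = 10
river: ρ → (5,8,-2)
river: ρ → (-2,8,5)
river: ρ → (5,2,-5)
river: ρ → (-5,8,2)
river: ρ → (2,8,-5)
river: ρ → (-5,2,5)
ρ-cycle length = 6 (tail of 0 descent steps not counted)

6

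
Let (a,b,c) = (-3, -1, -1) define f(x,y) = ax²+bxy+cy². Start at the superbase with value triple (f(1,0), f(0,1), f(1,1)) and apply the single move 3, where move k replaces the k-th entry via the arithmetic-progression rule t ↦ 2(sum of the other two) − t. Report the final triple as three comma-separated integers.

start (-3,-1,-5) = (f(1,0),f(0,1),f(1,1))
replace slot 3: 2·((-3)+(-1)) − (-5) = -3 → (-3,-1,-3)

-3,-1,-3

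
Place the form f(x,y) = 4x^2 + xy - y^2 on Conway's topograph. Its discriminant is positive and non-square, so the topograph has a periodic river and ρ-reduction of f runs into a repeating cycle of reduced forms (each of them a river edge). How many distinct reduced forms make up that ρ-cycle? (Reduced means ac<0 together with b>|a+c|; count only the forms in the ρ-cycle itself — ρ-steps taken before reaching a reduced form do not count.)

D = 17, ⌊√D⌋ = 4
descent: ρ → (-1,3,2)  [lands on river]
river: ρ → (2,1,-2)
river: ρ → (-2,3,1)
river: ρ → (1,3,-2)
river: ρ → (-2,1,2)
river: ρ → (2,3,-1)
ρ-cycle length = 6 (tail of 1 descent step not counted)

6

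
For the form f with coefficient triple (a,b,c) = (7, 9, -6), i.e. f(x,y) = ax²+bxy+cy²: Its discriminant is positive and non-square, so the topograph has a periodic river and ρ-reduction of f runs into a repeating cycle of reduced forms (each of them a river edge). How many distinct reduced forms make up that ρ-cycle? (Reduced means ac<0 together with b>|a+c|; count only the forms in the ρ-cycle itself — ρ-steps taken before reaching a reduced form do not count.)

D = 249, ⌊√D⌋ = 15
river: ρ → (-6,15,1)
river: ρ → (1,15,-6)
river: ρ → (-6,9,7)
river: ρ → (7,5,-8)
river: ρ → (-8,11,4)
river: ρ → (4,13,-5)
river: ρ → (-5,7,10)
river: ρ → (10,13,-2)
river: ρ → (-2,15,3)
river: ρ → (3,15,-2)
river: ρ → (-2,13,10)
river: ρ → (10,7,-5)
river: ρ → (-5,13,4)
river: ρ → (4,11,-8)
river: ρ → (-8,5,7)
river: ρ → (7,9,-6)
ρ-cycle length = 16 (tail of 0 descent steps not counted)

16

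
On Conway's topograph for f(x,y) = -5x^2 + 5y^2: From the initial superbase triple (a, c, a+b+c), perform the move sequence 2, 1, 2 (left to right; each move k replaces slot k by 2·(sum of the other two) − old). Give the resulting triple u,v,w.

start (-5,5,0) = (f(1,0),f(0,1),f(1,1))
replace slot 2: 2·((-5)+0) − 5 = -15 → (-5,-15,0)
replace slot 1: 2·((-15)+0) − (-5) = -25 → (-25,-15,0)
replace slot 2: 2·((-25)+0) − (-15) = -35 → (-25,-35,0)

-25,-35,0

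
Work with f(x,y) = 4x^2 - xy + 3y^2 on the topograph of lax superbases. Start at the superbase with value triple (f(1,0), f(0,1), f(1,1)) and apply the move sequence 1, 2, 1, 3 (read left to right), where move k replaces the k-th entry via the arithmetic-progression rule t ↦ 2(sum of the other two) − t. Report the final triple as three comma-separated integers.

start (4,3,6) = (f(1,0),f(0,1),f(1,1))
replace slot 1: 2·(3+6) − 4 = 14 → (14,3,6)
replace slot 2: 2·(14+6) − 3 = 37 → (14,37,6)
replace slot 1: 2·(37+6) − 14 = 72 → (72,37,6)
replace slot 3: 2·(72+37) − 6 = 212 → (72,37,212)

72,37,212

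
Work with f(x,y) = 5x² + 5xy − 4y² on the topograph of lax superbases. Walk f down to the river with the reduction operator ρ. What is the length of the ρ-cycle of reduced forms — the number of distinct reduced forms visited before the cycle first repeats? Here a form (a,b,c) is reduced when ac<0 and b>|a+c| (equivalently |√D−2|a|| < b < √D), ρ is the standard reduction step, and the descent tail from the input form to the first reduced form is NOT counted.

D = 105, ⌊√D⌋ = 10
river: ρ → (-4,3,6)
river: ρ → (6,9,-1)
river: ρ → (-1,9,6)
river: ρ → (6,3,-4)
river: ρ → (-4,5,5)
river: ρ → (5,5,-4)
ρ-cycle length = 6 (tail of 0 descent steps not counted)

6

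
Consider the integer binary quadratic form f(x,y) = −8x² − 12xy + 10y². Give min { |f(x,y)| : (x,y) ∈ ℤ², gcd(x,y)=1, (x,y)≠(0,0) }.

descent: ρ → (10,12,-8)  [lands on river]
river: ρ → (-8,20,2)
river: ρ → (2,20,-8)
river: ρ → (-8,12,10)
river: ρ → (10,8,-10)
river: ρ → (-10,12,8)
river: ρ → (8,20,-2)
river: ρ → (-2,20,8)
river: ρ → (8,12,-10)
river: ρ → (-10,8,10)
closes: descent 1, river 10
min |a| on river = 2

2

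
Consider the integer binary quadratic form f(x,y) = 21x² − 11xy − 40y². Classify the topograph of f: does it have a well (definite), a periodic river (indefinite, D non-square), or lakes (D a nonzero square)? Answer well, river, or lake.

D = b²−4ac = (-11)² − 4·21·(-40) = 3481
D = 59² is a perfect square ⇒ form factors over ℤ ⇒ lakes

lake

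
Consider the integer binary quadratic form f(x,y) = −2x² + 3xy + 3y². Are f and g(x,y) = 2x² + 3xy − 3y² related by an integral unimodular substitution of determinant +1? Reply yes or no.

D₁ = 33, D₂ = 33
river cycle of f (length 4): (3, 3, -2), (-2, 5, 1), (1, 5, -2), (-2, 3, 3)
river cycle of g (length 4): (-3, 3, 2), (2, 5, -1), (-1, 5, 2), (2, 3, -3)
cycles differ ⇒ inequivalent

no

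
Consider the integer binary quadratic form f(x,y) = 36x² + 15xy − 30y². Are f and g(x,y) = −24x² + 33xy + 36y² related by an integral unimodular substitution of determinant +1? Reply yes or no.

D₁ = 4545, D₂ = 4545
river cycle of f (length 8): (-30, 45, 21), (21, 39, -36), (-36, 33, 24), (24, 63, -6), (-6, 57, 54), (54, 51, -9), (-9, 57, 36), (36, 15, -30)
river cycle of g (length 8): (36, 39, -21), (-21, 45, 30), (30, 15, -36), (-36, 57, 9), (9, 51, -54), (-54, 57, 6), (6, 63, -24), (-24, 33, 36)
cycles differ ⇒ inequivalent

no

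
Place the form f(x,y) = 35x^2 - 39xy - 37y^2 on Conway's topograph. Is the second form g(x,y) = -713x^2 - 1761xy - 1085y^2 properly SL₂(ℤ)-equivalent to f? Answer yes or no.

D₁ = 6701, D₂ = 6701
river cycle of f (length 46): (-37, 39, 35), (35, 31, -41), (-41, 51, 25), (25, 49, -43), (-43, 37, 31), (31, 25, -49), (-49, 73, 7), (7, 81, -5), (-5, 79, 23), (23, 59, -35), … (36 more)
river cycle of g (length 46): (-37, 39, 35), (35, 31, -41), (-41, 51, 25), (25, 49, -43), (-43, 37, 31), (31, 25, -49), (-49, 73, 7), (7, 81, -5), (-5, 79, 23), (23, 59, -35), … (36 more)
cycles coincide ⇒ equivalent

yes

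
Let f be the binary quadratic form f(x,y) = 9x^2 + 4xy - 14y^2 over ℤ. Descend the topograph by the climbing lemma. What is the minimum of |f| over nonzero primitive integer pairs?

descent: ρ → (-14,-4,9)
descent: ρ → (9,22,-1)  [lands on river]
river: ρ → (-1,22,9)
river: ρ → (9,14,-9)
river: ρ → (-9,22,1)
river: ρ → (1,22,-9)
river: ρ → (-9,14,9)
closes: descent 2, river 6
min |a| on river = 1

1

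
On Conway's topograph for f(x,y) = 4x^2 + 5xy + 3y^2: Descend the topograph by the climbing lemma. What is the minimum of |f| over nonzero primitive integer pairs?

translate: b→-3 (≡5 mod 8), so (4,5,3)→(4,-3,2)
flip: (4,-3,2)→(2,3,4)
translate: b→-1 (≡3 mod 4), so (2,3,4)→(2,-1,3)
reduced (well bottom): (2,-1,3) with a≤c, −a<b≤a
well minimum = a = 2

2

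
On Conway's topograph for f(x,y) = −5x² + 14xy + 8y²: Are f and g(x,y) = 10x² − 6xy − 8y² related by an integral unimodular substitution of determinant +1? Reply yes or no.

D₁ = 356, D₂ = 356
river cycle of f (length 10): (8, 18, -1), (-1, 18, 8), (8, 14, -5), (-5, 16, 5), (5, 14, -8), (-8, 18, 1), (1, 18, -8), (-8, 14, 5), (5, 16, -5), (-5, 14, 8)
river cycle of g (length 14): (-8, 6, 10), (10, 14, -4), (-4, 18, 2), (2, 18, -4), (-4, 14, 10), (10, 6, -8), (-8, 10, 8), (8, 6, -10), (-10, 14, 4), (4, 18, -2), … (4 more)
cycles differ ⇒ inequivalent

no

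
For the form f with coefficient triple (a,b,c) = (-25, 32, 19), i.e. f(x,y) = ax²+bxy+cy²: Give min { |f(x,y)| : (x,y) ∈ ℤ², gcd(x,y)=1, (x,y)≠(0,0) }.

river: ρ → (19,44,-13)
river: ρ → (-13,34,34)
river: ρ → (34,34,-13)
river: ρ → (-13,44,19)
river: ρ → (19,32,-25)
river: ρ → (-25,18,26)
river: ρ → (26,34,-17)
river: ρ → (-17,34,26)
river: ρ → (26,18,-25)
river: ρ → (-25,32,19)
closes: descent 0, river 10
min |a| on river = 13

13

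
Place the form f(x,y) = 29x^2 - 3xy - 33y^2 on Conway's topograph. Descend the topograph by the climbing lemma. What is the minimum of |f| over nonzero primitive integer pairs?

descent: ρ → (-33,3,29)
descent: ρ → (29,55,-7)  [lands on river]
river: ρ → (-7,57,21)
river: ρ → (21,27,-37)
river: ρ → (-37,47,11)
river: ρ → (11,41,-49)
river: ρ → (-49,57,3)
river: ρ → (3,57,-49)
river: ρ → (-49,41,11)
river: ρ → (11,47,-37)
river: ρ → (-37,27,21)
river: ρ → (21,57,-7)
river: ρ → (-7,55,29)
river: ρ → (29,61,-1)
river: ρ → (-1,61,29)
closes: descent 2, river 14
min |a| on river = 1

1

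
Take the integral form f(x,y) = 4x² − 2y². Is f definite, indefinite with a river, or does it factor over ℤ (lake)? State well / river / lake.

D = b²−4ac = 0² − 4·4·(-2) = 32
D > 0 non-square ⇒ indefinite ⇒ periodic river

river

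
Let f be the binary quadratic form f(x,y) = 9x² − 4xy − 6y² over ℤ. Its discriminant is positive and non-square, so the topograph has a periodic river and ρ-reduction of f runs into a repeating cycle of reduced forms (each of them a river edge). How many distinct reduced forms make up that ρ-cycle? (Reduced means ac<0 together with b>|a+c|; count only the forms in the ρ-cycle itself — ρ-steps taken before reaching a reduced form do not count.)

D = 232, ⌊√D⌋ = 15
descent: ρ → (-6,4,9)  [lands on river]
river: ρ → (9,14,-1)
river: ρ → (-1,14,9)
river: ρ → (9,4,-6)
river: ρ → (-6,8,7)
river: ρ → (7,6,-7)
river: ρ → (-7,8,6)
river: ρ → (6,4,-9)
river: ρ → (-9,14,1)
river: ρ → (1,14,-9)
river: ρ → (-9,4,6)
river: ρ → (6,8,-7)
river: ρ → (-7,6,7)
river: ρ → (7,8,-6)
ρ-cycle length = 14 (tail of 1 descent step not counted)

14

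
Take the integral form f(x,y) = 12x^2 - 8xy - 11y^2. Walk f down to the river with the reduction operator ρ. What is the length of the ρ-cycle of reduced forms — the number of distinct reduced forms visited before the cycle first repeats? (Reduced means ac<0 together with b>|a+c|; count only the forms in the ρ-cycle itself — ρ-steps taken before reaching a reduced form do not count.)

D = 592, ⌊√D⌋ = 24
descent: ρ → (-11,8,12)  [lands on river]
river: ρ → (12,16,-7)
river: ρ → (-7,12,16)
river: ρ → (16,20,-3)
river: ρ → (-3,22,9)
river: ρ → (9,14,-11)
ρ-cycle length = 6 (tail of 1 descent step not counted)

6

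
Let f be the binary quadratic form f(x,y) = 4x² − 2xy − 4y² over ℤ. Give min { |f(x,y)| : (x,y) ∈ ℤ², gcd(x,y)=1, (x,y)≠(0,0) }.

descent: ρ → (-4,2,4)  [lands on river]
river: ρ → (4,6,-2)
river: ρ → (-2,6,4)
river: ρ → (4,2,-4)
river: ρ → (-4,6,2)
river: ρ → (2,6,-4)
closes: descent 1, river 6
min |a| on river = 2

2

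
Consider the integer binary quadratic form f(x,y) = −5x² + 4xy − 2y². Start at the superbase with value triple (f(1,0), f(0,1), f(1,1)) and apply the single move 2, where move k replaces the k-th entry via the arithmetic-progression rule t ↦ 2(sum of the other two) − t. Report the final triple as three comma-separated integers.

start (-5,-2,-3) = (f(1,0),f(0,1),f(1,1))
replace slot 2: 2·((-5)+(-3)) − (-2) = -14 → (-5,-14,-3)

-5,-14,-3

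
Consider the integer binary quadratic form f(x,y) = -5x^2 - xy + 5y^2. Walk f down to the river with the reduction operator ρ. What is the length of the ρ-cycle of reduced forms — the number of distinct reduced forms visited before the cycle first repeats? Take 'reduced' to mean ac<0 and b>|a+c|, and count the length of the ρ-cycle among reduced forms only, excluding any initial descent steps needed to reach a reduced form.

D = 101, ⌊√D⌋ = 10
descent: ρ → (5,1,-5)  [lands on river]
river: ρ → (-5,9,1)
river: ρ → (1,9,-5)
river: ρ → (-5,1,5)
river: ρ → (5,9,-1)
river: ρ → (-1,9,5)
ρ-cycle length = 6 (tail of 1 descent step not counted)

6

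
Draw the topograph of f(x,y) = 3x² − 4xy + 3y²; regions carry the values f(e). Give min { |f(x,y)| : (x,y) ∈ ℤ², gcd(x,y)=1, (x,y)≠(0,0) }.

translate: b→2 (≡-4 mod 6), so (3,-4,3)→(3,2,2)
flip: (3,2,2)→(2,-2,3)
translate: b→2 (≡-2 mod 4), so (2,-2,3)→(2,2,3)
reduced (well bottom): (2,2,3) with a≤c, −a<b≤a
well minimum = a = 2

2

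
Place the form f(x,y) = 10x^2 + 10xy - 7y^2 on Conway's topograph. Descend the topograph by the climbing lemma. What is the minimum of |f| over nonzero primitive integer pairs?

river: ρ → (-7,18,2)
river: ρ → (2,18,-7)
river: ρ → (-7,10,10)
river: ρ → (10,10,-7)
closes: descent 0, river 4
min |a| on river = 2

2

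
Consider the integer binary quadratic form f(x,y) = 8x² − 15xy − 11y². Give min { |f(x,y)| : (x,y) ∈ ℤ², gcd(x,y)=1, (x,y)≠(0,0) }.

descent: ρ → (-11,15,8)  [lands on river]
river: ρ → (8,17,-9)
river: ρ → (-9,19,6)
river: ρ → (6,17,-12)
river: ρ → (-12,7,11)
river: ρ → (11,15,-8)
river: ρ → (-8,17,9)
river: ρ → (9,19,-6)
river: ρ → (-6,17,12)
river: ρ → (12,7,-11)
closes: descent 1, river 10
min |a| on river = 6

6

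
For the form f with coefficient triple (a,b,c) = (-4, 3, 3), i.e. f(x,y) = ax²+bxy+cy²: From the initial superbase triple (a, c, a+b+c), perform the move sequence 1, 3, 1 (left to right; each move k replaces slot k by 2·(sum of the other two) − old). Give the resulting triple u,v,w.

start (-4,3,2) = (f(1,0),f(0,1),f(1,1))
replace slot 1: 2·(3+2) − (-4) = 14 → (14,3,2)
replace slot 3: 2·(14+3) − 2 = 32 → (14,3,32)
replace slot 1: 2·(3+32) − 14 = 56 → (56,3,32)

56,3,32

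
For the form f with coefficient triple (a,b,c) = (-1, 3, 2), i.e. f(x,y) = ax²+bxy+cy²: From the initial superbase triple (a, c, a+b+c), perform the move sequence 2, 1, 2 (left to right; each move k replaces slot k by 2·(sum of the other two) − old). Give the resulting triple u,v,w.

start (-1,2,4) = (f(1,0),f(0,1),f(1,1))
replace slot 2: 2·((-1)+4) − 2 = 4 → (-1,4,4)
replace slot 1: 2·(4+4) − (-1) = 17 → (17,4,4)
replace slot 2: 2·(17+4) − 4 = 38 → (17,38,4)

17,38,4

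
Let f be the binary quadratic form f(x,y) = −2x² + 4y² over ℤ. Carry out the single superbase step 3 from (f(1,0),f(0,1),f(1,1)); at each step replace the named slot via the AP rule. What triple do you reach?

start (-2,4,2) = (f(1,0),f(0,1),f(1,1))
replace slot 3: 2·((-2)+4) − 2 = 2 → (-2,4,2)

-2,4,2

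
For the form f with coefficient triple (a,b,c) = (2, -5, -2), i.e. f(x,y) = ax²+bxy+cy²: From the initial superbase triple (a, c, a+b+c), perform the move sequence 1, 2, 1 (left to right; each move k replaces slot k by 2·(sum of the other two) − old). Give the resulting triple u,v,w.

start (2,-2,-5) = (f(1,0),f(0,1),f(1,1))
replace slot 1: 2·((-2)+(-5)) − 2 = -16 → (-16,-2,-5)
replace slot 2: 2·((-16)+(-5)) − (-2) = -40 → (-16,-40,-5)
replace slot 1: 2·((-40)+(-5)) − (-16) = -74 → (-74,-40,-5)

-74,-40,-5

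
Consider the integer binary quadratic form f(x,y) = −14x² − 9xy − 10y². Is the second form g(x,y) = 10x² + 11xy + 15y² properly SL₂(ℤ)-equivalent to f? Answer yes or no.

D₁ = -479, D₂ = -479
f is negative-definite; reduce −f:
−f: flip: (14,9,10)→(10,-9,14)
−f: reduced (well bottom): (10,-9,14) with a≤c, −a<b≤a
flip sign back: reduced form of f is (-10,9,-14)
g: translate: b→-9 (≡11 mod 20), so (10,11,15)→(10,-9,14)
g: reduced (well bottom): (10,-9,14) with a≤c, −a<b≤a
reduced forms (-10, 9, -14) vs (10, -9, 14) ⇒ inequivalent

no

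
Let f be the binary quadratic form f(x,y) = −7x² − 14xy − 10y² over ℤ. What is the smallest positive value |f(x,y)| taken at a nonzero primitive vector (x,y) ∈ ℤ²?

translate: b→0 (≡14 mod 14), so (7,14,10)→(7,0,3)
flip: (7,0,3)→(3,0,7)
reduced (well bottom): (3,0,7) with a≤c, −a<b≤a
well minimum |f| = |-3| = 3 (negative-definite)

3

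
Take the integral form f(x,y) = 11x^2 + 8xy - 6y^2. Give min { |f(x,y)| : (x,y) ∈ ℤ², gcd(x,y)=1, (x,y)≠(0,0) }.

river: ρ → (-6,16,3)
river: ρ → (3,14,-11)
river: ρ → (-11,8,6)
river: ρ → (6,16,-3)
river: ρ → (-3,14,11)
river: ρ → (11,8,-6)
closes: descent 0, river 6
min |a| on river = 3

3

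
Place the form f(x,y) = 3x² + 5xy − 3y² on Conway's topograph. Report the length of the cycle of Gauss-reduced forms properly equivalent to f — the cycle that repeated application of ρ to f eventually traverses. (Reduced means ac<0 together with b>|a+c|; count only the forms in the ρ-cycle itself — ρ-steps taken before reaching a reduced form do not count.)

D = 61, ⌊√D⌋ = 7
river: ρ → (-3,7,1)
river: ρ → (1,7,-3)
river: ρ → (-3,5,3)
river: ρ → (3,7,-1)
river: ρ → (-1,7,3)
river: ρ → (3,5,-3)
ρ-cycle length = 6 (tail of 0 descent steps not counted)

6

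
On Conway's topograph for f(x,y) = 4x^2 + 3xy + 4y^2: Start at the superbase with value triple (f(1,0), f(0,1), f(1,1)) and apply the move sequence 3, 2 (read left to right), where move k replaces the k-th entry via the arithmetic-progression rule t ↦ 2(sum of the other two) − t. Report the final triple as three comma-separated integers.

start (4,4,11) = (f(1,0),f(0,1),f(1,1))
replace slot 3: 2·(4+4) − 11 = 5 → (4,4,5)
replace slot 2: 2·(4+5) − 4 = 14 → (4,14,5)

4,14,5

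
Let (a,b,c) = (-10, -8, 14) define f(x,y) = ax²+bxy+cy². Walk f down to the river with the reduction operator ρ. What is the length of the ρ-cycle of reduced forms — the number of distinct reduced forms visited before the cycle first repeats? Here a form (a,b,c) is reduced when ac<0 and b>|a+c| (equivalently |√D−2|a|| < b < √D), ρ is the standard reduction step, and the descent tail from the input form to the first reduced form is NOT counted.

D = 624, ⌊√D⌋ = 24
descent: ρ → (14,8,-10)  [lands on river]
river: ρ → (-10,12,12)
river: ρ → (12,12,-10)
river: ρ → (-10,8,14)
river: ρ → (14,20,-4)
river: ρ → (-4,20,14)
ρ-cycle length = 6 (tail of 1 descent step not counted)

6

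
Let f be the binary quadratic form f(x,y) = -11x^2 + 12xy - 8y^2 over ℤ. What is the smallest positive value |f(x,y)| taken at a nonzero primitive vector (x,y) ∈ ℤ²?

translate: b→10 (≡-12 mod 22), so (11,-12,8)→(11,10,7)
flip: (11,10,7)→(7,-10,11)
translate: b→4 (≡-10 mod 14), so (7,-10,11)→(7,4,8)
reduced (well bottom): (7,4,8) with a≤c, −a<b≤a
well minimum |f| = |-7| = 7 (negative-definite)

7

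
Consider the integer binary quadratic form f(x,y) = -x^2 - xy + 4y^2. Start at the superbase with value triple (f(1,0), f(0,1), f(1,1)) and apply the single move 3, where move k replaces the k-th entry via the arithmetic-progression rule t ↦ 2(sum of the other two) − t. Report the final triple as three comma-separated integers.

start (-1,4,2) = (f(1,0),f(0,1),f(1,1))
replace slot 3: 2·((-1)+4) − 2 = 4 → (-1,4,4)

-1,4,4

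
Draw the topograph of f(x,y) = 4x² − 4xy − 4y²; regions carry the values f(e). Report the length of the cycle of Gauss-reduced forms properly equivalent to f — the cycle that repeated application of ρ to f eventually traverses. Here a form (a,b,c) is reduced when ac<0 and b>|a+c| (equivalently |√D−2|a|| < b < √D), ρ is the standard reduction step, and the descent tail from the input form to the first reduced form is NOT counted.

D = 80, ⌊√D⌋ = 8
descent: ρ → (-4,4,4)  [lands on river]
river: ρ → (4,4,-4)
ρ-cycle length = 2 (tail of 1 descent step not counted)

2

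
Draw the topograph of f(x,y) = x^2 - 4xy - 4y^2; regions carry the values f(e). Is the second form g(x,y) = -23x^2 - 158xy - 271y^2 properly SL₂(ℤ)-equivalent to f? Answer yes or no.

D₁ = 32, D₂ = 32
river cycle of f (length 2): (-4, 4, 1), (1, 4, -4)
river cycle of g (length 2): (-4, 4, 1), (1, 4, -4)
cycles coincide ⇒ equivalent

yes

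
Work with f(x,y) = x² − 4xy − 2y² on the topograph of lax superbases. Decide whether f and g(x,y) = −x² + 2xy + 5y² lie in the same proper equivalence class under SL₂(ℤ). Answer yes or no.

D₁ = 24, D₂ = 24
river cycle of f (length 2): (-2, 4, 1), (1, 4, -2)
river cycle of g (length 2): (-1, 4, 2), (2, 4, -1)
cycles differ ⇒ inequivalent

no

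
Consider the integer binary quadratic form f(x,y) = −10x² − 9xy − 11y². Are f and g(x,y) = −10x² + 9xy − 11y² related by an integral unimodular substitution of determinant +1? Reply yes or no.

D₁ = -359, D₂ = -359
f is negative-definite; reduce −f:
−f: reduced (well bottom): (10,9,11) with a≤c, −a<b≤a
flip sign back: reduced form of f is (-10,-9,-11)
g is negative-definite; reduce −g:
−g: reduced (well bottom): (10,-9,11) with a≤c, −a<b≤a
flip sign back: reduced form of g is (-10,9,-11)
reduced forms (-10, -9, -11) vs (-10, 9, -11) ⇒ inequivalent

no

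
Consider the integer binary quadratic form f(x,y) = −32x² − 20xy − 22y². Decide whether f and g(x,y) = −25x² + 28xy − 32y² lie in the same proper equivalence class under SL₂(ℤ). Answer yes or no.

D₁ = -2416, D₂ = -2416
f is negative-definite; reduce −f:
−f: flip: (32,20,22)→(22,-20,32)
−f: reduced (well bottom): (22,-20,32) with a≤c, −a<b≤a
flip sign back: reduced form of f is (-22,20,-32)
g is negative-definite; reduce −g:
−g: translate: b→22 (≡-28 mod 50), so (25,-28,32)→(25,22,29)
−g: reduced (well bottom): (25,22,29) with a≤c, −a<b≤a
flip sign back: reduced form of g is (-25,-22,-29)
reduced forms (-22, 20, -32) vs (-25, -22, -29) ⇒ inequivalent

no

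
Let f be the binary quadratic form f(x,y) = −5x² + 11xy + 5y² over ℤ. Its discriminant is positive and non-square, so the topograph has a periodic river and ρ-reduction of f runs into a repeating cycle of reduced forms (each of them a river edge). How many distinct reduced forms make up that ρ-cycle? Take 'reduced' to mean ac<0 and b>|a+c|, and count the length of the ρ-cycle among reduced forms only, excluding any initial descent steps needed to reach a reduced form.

D = 221, ⌊√D⌋ = 14
river: ρ → (5,9,-7)
river: ρ → (-7,5,7)
river: ρ → (7,9,-5)
river: ρ → (-5,11,5)
ρ-cycle length = 4 (tail of 0 descent steps not counted)

4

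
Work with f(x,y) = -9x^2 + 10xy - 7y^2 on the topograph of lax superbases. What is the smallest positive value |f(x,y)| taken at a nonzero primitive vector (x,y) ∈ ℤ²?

translate: b→8 (≡-10 mod 18), so (9,-10,7)→(9,8,6)
flip: (9,8,6)→(6,-8,9)
translate: b→4 (≡-8 mod 12), so (6,-8,9)→(6,4,7)
reduced (well bottom): (6,4,7) with a≤c, −a<b≤a
well minimum |f| = |-6| = 6 (negative-definite)

6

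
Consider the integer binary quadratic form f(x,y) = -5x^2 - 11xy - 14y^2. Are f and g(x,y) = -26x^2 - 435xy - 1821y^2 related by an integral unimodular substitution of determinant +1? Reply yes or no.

D₁ = -159, D₂ = -159
f is negative-definite; reduce −f:
−f: translate: b→1 (≡11 mod 10), so (5,11,14)→(5,1,8)
−f: reduced (well bottom): (5,1,8) with a≤c, −a<b≤a
flip sign back: reduced form of f is (-5,-1,-8)
g is negative-definite; reduce −g:
−g: translate: b→19 (≡435 mod 52), so (26,435,1821)→(26,19,5)
−g: flip: (26,19,5)→(5,-19,26)
−g: translate: b→1 (≡-19 mod 10), so (5,-19,26)→(5,1,8)
−g: reduced (well bottom): (5,1,8) with a≤c, −a<b≤a
flip sign back: reduced form of g is (-5,-1,-8)
reduced forms (-5, -1, -8) vs (-5, -1, -8) ⇒ equivalent

yes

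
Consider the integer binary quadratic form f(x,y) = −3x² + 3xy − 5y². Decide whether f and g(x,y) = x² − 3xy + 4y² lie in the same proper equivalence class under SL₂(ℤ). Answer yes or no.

D₁ = -51, D₂ = -7
discriminants differ ⇒ not SL₂(ℤ)-equivalent

no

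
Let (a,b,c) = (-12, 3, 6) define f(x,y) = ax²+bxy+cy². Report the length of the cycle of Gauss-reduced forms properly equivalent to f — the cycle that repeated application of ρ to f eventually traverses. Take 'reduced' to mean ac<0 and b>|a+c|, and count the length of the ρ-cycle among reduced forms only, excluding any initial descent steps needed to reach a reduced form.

D = 297, ⌊√D⌋ = 17
descent: ρ → (6,9,-9)  [lands on river]
river: ρ → (-9,9,6)
river: ρ → (6,15,-3)
river: ρ → (-3,15,6)
ρ-cycle length = 4 (tail of 1 descent step not counted)

4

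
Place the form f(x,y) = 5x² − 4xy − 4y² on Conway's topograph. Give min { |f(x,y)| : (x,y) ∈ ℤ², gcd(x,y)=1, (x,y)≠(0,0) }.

descent: ρ → (-4,4,5)  [lands on river]
river: ρ → (5,6,-3)
river: ρ → (-3,6,5)
river: ρ → (5,4,-4)
closes: descent 1, river 4
min |a| on river = 3

3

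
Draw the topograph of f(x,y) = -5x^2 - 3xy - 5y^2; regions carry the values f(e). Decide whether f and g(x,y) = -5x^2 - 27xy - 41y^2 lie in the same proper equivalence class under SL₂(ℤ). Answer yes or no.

D₁ = -91, D₂ = -91
f is negative-definite; reduce −f:
−f: reduced (well bottom): (5,3,5) with a≤c, −a<b≤a
flip sign back: reduced form of f is (-5,-3,-5)
g is negative-definite; reduce −g:
−g: translate: b→-3 (≡27 mod 10), so (5,27,41)→(5,-3,5)
−g: flip: (5,-3,5)→(5,3,5)
−g: reduced (well bottom): (5,3,5) with a≤c, −a<b≤a
flip sign back: reduced form of g is (-5,-3,-5)
reduced forms (-5, -3, -5) vs (-5, -3, -5) ⇒ equivalent

yes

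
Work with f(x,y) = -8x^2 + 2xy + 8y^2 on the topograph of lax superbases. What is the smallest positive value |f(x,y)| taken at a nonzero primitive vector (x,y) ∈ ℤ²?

river: ρ → (8,14,-2)
river: ρ → (-2,14,8)
river: ρ → (8,2,-8)
river: ρ → (-8,14,2)
river: ρ → (2,14,-8)
river: ρ → (-8,2,8)
closes: descent 0, river 6
min |a| on river = 2

2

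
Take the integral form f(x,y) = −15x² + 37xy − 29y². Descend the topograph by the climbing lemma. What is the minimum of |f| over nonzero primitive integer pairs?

translate: b→-7 (≡-37 mod 30), so (15,-37,29)→(15,-7,7)
flip: (15,-7,7)→(7,7,15)
reduced (well bottom): (7,7,15) with a≤c, −a<b≤a
well minimum |f| = |-7| = 7 (negative-definite)

7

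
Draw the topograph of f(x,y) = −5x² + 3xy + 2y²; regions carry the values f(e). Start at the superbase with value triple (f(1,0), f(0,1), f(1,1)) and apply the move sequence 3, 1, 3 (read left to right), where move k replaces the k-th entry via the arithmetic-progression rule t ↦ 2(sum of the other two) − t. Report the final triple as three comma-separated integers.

start (-5,2,0) = (f(1,0),f(0,1),f(1,1))
replace slot 3: 2·((-5)+2) − 0 = -6 → (-5,2,-6)
replace slot 1: 2·(2+(-6)) − (-5) = -3 → (-3,2,-6)
replace slot 3: 2·((-3)+2) − (-6) = 4 → (-3,2,4)

-3,2,4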